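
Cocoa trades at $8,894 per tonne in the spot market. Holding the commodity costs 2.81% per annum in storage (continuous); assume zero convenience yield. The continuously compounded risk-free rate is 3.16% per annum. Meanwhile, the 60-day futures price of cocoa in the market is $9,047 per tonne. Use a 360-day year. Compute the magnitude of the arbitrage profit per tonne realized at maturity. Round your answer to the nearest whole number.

Fair futures: F* = S·e^(carry·T), with carry = (r + u) = 0.0316 + 0.0281 = 0.0597
F* = 8894 · e^(0.0597 × 60/360) = 8894 · e^0.009950 = 8894 × 1.010000 = $8982.9400
Market $9047 > fair $8982.9400: forward overpriced → cash-and-carry (buy spot, short the forward).
At maturity, profit = |F_mkt − F*| = |9047 − 8982.9400| = $64 per tonne

$64 per tonne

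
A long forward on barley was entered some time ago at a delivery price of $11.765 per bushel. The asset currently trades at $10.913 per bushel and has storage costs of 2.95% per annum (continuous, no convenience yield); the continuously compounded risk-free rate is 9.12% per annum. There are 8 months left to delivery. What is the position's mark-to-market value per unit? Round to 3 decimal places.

$0.059 per bushel

Current fair forward for the remaining 8 months: F = S·e^((r + u)·T), (r + u) = 0.0912 + 0.0295 = 0.1207
F = 10.913 · e^(0.1207 × 8/12) = 10.913 × 1.083793 = 11.8274
Value of long forward = (F − K)·e^(−rT) = (11.8274 − 11.765) · e^(−0.0912·8/12)
= 0.0624 × 0.941011 = 0.059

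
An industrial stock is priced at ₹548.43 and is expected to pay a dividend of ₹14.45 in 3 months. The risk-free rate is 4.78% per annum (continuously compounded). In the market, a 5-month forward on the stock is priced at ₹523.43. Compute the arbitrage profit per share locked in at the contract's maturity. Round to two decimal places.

₹21.47 per share

PV(dividends) I = 14.45·e^(−0.0478·3/12) = 14.2784
Fair forward F* = (S − I)·e^(rT) = (548.43 − 14.2784)·e^0.019917 = 534.1516 × 1.020117 = 544.8971
Market ₹523.43 < fair 544.8971: forward underpriced → reverse cash-and-carry (short the stock, invest proceeds at r, pay the dividends, go long the forward).
Profit at T = |F_mkt − F*| = |523.43 − 544.8971| = ₹21.47 per share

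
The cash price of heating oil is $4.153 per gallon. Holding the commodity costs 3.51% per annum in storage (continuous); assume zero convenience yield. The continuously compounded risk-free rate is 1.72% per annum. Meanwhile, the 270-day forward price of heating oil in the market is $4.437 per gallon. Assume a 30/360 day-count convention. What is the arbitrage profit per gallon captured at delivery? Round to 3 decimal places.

Fair forward: F* = S·e^(carry·T), with carry = (r + u) = 0.0172 + 0.0351 = 0.0523
F* = 4.153 · e^(0.0523 × 270/360) = 4.153 · e^0.039225 = 4.153 × 1.040004 = $4.3191
Market $4.437 > fair $4.3191: forward overpriced → cash-and-carry (buy spot, short the forward).
At maturity, profit = |F_mkt − F*| = |4.437 − 4.3191| = $0.118 per gallon

$0.118 per gallon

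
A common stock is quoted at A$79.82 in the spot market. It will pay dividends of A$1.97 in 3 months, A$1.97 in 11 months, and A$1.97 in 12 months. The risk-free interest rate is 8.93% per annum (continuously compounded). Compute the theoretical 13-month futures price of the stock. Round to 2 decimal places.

PV(dividends) I = 1.97·e^(−0.0893·3/12) + 1.97·e^(−0.0893·11/12) + 1.97·e^(−0.0893·12/12)
I = 1.9265 + 1.8152 + 1.8017 = 5.5434
F = (S − I)·e^(rT) = (79.82 − 5.5434) · e^(0.0893·13/12)
= 74.2766 · e^0.096742 = 74.2766 × 1.101576 = A$81.82

A$81.82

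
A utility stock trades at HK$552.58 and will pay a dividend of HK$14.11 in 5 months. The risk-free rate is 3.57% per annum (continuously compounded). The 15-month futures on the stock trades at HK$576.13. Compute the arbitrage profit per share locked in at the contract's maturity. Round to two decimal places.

PV(dividends) I = 14.11·e^(−0.0357·5/12) = 13.9017
Fair futures F* = (S − I)·e^(rT) = (552.58 − 13.9017)·e^0.044625 = 538.6783 × 1.045636 = 563.2614
Market HK$576.13 > fair 563.2614: forward overpriced → cash-and-carry (borrow at r, buy the stock and collect the dividends, short the forward).
Profit at T = |F_mkt − F*| = |576.13 − 563.2614| = HK$12.87 per share

HK$12.87 per share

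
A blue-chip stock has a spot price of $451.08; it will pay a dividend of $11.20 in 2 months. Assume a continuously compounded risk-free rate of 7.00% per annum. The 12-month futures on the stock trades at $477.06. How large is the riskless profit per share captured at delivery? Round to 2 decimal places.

PV(dividends) I = 11.20·e^(−0.0700·2/12) = 11.0701
Fair futures F* = (S − I)·e^(rT) = (451.08 − 11.0701)·e^0.070000 = 440.0099 × 1.072508 = 471.9141
Market $477.06 > fair 471.9141: forward overpriced → cash-and-carry (borrow at r, buy the stock and collect the dividends, short the forward).
Profit at T = |F_mkt − F*| = |477.06 − 471.9141| = $5.15 per share

$5.15 per share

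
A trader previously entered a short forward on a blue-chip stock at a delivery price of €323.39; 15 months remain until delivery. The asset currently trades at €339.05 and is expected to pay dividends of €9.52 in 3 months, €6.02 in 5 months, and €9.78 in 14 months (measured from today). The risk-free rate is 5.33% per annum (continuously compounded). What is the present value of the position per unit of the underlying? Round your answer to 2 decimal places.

PV(remaining dividends) I = 9.52·e^(−0.0533·3/12) + 6.02·e^(−0.0533·5/12) + 9.78·e^(−0.0533·14/12) = 24.4721
Current forward F = (S − I)·e^(rT) = (339.05 − 24.4721)·e^(0.0533·15/12) = 314.5779 × 1.068895 = 336.2507
Value (long) = (F − K)·e^(−rT) = (336.2507 − 323.39) × 0.935546 = 12.0318
Short position value = −(long value) = -€12.03

-€12.03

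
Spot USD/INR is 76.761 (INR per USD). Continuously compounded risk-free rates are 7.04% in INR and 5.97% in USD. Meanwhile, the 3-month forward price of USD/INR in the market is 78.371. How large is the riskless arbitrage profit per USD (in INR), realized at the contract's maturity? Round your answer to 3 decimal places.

Fair forward: F* = S·e^(carry·T), with carry = (r_INR − r_USD) = 0.0704 − 0.0597 = 0.0107
F* = 76.761 · e^(0.0107 × 3/12) = 76.761 · e^0.002675 = 76.761 × 1.002679 = 76.9666
Market 78.371 > fair 76.9666: forward overpriced → cash-and-carry (buy spot, short the forward).
At maturity, profit = |F_mkt − F*| = |78.371 − 76.9666| = 1.404 per USD (in INR)

1.404 per USD (in INR)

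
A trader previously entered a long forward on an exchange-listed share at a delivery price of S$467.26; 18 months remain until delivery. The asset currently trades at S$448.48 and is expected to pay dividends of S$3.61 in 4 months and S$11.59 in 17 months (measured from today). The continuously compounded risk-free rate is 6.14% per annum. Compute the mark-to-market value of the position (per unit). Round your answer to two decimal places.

PV(remaining dividends) I = 3.61·e^(−0.0614·4/12) + 11.59·e^(−0.0614·17/12) = 14.1613
Current forward F = (S − I)·e^(rT) = (448.48 − 14.1613)·e^(0.0614·18/12) = 434.3187 × 1.096474 = 476.2192
Value (long) = (F − K)·e^(−rT) = (476.2192 − 467.26) × 0.912014 = 8.1709
Value = S$8.17

S$8.17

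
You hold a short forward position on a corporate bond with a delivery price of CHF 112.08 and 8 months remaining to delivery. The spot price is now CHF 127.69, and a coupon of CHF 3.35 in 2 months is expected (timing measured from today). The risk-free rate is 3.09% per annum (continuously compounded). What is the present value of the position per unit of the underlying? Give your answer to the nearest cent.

-CHF 14.56

PV(remaining coupons) I = 3.35·e^(−0.0309·2/12) = 3.3328
Current forward F = (S − I)·e^(rT) = (127.69 − 3.3328)·e^(0.0309·8/12) = 124.3572 × 1.020814 = 126.9456
Value (long) = (F − K)·e^(−rT) = (126.9456 − 112.08) × 0.979611 = 14.5625
Short position value = −(long value) = -CHF 14.56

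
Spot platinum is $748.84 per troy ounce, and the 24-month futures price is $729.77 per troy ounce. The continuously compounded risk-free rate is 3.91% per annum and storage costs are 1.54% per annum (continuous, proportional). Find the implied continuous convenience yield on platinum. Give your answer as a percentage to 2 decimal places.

F = S·e^((r+u−y)T) ⇒ (r+u−y) = ln(F/S)/T
ln(729.77/748.84) = -0.025796; /T ⇒ -0.012898
y = r + u − ln(F/S)/T = 0.0391 + 0.0154 + 0.012898 = 0.067398
y = 6.74%

6.74%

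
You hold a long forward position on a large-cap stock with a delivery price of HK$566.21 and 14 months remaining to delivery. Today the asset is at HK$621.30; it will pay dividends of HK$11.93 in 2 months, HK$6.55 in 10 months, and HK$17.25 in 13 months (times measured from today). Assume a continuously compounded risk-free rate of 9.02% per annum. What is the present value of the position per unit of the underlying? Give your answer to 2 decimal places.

PV(remaining dividends) I = 11.93·e^(−0.0902·2/12) + 6.55·e^(−0.0902·10/12) + 17.25·e^(−0.0902·13/12) = 33.4718
Current forward F = (S − I)·e^(rT) = (621.30 − 33.4718)·e^(0.0902·14/12) = 587.8282 × 1.110970 = 653.0595
Value (long) = (F − K)·e^(−rT) = (653.0595 − 566.21) × 0.900114 = 78.1745
Value = HK$78.17

HK$78.17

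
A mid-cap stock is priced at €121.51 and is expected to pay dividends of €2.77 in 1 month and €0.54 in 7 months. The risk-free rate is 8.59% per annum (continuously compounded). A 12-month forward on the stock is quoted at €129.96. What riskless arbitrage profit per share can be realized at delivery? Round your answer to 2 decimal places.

PV(dividends) I = 2.77·e^(−0.0859·1/12) + 0.54·e^(−0.0859·7/12) = 3.2639
Fair forward F* = (S − I)·e^(rT) = (121.51 − 3.2639)·e^0.085900 = 118.2461 × 1.089697 = 128.8524
Market €129.96 > fair 128.8524: forward overpriced → cash-and-carry (borrow at r, buy the stock and collect the dividends, short the forward).
Profit at T = |F_mkt − F*| = |129.96 − 128.8524| = €1.11 per share

€1.11 per share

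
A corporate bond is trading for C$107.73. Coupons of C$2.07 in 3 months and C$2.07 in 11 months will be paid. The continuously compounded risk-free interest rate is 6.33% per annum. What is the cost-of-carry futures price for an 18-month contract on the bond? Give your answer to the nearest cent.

PV(coupons) I = 2.07·e^(−0.0633·3/12) + 2.07·e^(−0.0633·11/12)
I = 2.0375 + 1.9533 = 3.9908
F = (S − I)·e^(rT) = (107.73 − 3.9908) · e^(0.0633·18/12)
= 103.7392 · e^0.094950 = 103.7392 × 1.099604 = C$114.07

C$114.07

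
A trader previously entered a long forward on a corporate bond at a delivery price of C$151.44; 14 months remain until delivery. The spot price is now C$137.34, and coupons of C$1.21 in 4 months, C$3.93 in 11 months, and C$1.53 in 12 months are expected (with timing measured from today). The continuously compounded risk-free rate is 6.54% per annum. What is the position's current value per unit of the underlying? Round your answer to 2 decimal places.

-C$9.29

PV(remaining coupons) I = 1.21·e^(−0.0654·4/12) + 3.93·e^(−0.0654·11/12) + 1.53·e^(−0.0654·12/12) = 6.3184
Current forward F = (S − I)·e^(rT) = (137.34 − 6.3184)·e^(0.0654·14/12) = 131.0216 × 1.079286 = 141.4098
Value (long) = (F − K)·e^(−rT) = (141.4098 − 151.44) × 0.926538 = -9.2934
Value = -C$9.29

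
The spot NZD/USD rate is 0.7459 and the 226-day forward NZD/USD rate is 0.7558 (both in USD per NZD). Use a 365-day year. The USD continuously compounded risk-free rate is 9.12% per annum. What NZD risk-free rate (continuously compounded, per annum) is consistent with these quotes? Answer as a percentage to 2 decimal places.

6.99%

F = S·e^((r_USD − r_NZD)T) ⇒ r_NZD = r_USD − ln(F/S)/T
ln(0.7558/0.7459) = 0.013185; /(226/365) = 0.021294
r_NZD = 0.0912 − 0.021294 = 0.069906
r_NZD = 6.99%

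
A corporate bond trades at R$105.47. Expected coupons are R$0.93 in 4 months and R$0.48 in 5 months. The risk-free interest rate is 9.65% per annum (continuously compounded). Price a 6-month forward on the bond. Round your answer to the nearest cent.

PV(coupons) I = 0.93·e^(−0.0965·4/12) + 0.48·e^(−0.0965·5/12)
I = 0.9006 + 0.4611 = 1.3617
F = (S − I)·e^(rT) = (105.47 − 1.3617) · e^(0.0965·6/12)
= 104.1083 · e^0.048250 = 104.1083 × 1.049433 = R$109.25

R$109.25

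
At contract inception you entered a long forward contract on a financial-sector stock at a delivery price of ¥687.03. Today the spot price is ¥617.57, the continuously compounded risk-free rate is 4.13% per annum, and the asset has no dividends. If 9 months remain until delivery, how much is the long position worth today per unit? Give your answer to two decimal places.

Current fair forward for the remaining 9 months: F = S·e^(r·T), r = 0.0413
F = 617.57 · e^(0.0413 × 9/12) = 617.57 × 1.031460 = 636.9988
Value of long forward = (F − K)·e^(−rT) = (636.9988 − 687.03) · e^(−0.0413·9/12)
= -50.0312 × 0.969500 = -48.51

-¥48.51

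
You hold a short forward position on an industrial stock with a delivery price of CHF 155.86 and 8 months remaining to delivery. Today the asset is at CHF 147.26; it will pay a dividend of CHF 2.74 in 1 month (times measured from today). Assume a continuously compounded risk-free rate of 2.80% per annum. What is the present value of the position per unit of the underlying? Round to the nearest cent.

PV(remaining dividends) I = 2.74·e^(−0.0280·1/12) = 2.7336
Current forward F = (S − I)·e^(rT) = (147.26 − 2.7336)·e^(0.0280·8/12) = 144.5264 × 1.018842 = 147.2496
Value (long) = (F − K)·e^(−rT) = (147.2496 − 155.86) × 0.981506 = -8.4512
Short position value = −(long value) = CHF 8.45

CHF 8.45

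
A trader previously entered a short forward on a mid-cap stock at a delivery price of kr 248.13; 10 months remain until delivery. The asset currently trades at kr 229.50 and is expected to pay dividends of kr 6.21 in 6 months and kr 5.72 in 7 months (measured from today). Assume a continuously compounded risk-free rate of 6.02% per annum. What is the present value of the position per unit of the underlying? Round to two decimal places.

PV(remaining dividends) I = 6.21·e^(−0.0602·6/12) + 5.72·e^(−0.0602·7/12) = 11.5485
Current forward F = (S − I)·e^(rT) = (229.50 − 11.5485)·e^(0.0602·10/12) = 217.9515 × 1.051446 = 229.1642
Value (long) = (F − K)·e^(−rT) = (229.1642 − 248.13) × 0.951071 = -18.0378
Short position value = −(long value) = kr 18.04

kr 18.04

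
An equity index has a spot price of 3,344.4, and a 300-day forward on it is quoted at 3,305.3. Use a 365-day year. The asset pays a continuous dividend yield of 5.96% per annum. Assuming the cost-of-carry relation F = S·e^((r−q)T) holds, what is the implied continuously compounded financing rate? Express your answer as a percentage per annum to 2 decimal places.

4.53%

From F = S·e^((r−q)T): (r − q) = ln(F/S)/T
ln(3305.3/3344.4) = ln(0.988309) = -0.011760
(r − q) = -0.011760 / (300/365) = -0.014308
r = ln(F/S)/T + q = -0.014308 + 0.0596 = 0.045292
r = 4.53%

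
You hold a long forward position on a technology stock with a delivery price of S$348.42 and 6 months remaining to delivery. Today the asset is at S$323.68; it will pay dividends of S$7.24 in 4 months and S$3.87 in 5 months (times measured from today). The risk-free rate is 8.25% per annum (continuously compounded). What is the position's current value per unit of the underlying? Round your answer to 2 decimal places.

-S$21.44

PV(remaining dividends) I = 7.24·e^(−0.0825·4/12) + 3.87·e^(−0.0825·5/12) = 10.7828
Current forward F = (S − I)·e^(rT) = (323.68 − 10.7828)·e^(0.0825·6/12) = 312.8972 × 1.042113 = 326.0742
Value (long) = (F − K)·e^(−rT) = (326.0742 − 348.42) × 0.959589 = -21.4428
Value = -S$21.44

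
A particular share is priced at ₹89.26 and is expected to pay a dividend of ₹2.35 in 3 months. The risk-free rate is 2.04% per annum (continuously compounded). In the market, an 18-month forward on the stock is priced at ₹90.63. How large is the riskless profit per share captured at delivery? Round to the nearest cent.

₹1.01 per share

PV(dividends) I = 2.35·e^(−0.0204·3/12) = 2.3380
Fair forward F* = (S − I)·e^(rT) = (89.26 − 2.3380)·e^0.030600 = 86.9220 × 1.031073 = 89.6229
Market ₹90.63 > fair 89.6229: forward overpriced → cash-and-carry (borrow at r, buy the stock and collect the dividends, short the forward).
Profit at T = |F_mkt − F*| = |90.63 − 89.6229| = ₹1.01 per share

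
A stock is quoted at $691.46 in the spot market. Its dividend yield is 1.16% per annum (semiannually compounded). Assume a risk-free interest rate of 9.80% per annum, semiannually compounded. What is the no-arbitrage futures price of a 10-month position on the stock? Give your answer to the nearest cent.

$741.66

F = S · (1+r/2)^(2T) / (1+q/2)^(2T)
= 691.46 × 1.082993 / 1.009685 = 691.46 × 1.072605
F = $741.66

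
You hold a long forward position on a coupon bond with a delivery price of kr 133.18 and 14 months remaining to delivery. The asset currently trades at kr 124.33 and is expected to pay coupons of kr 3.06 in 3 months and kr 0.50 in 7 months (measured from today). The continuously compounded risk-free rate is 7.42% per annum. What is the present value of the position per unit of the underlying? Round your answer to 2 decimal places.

PV(remaining coupons) I = 3.06·e^(−0.0742·3/12) + 0.50·e^(−0.0742·7/12) = 3.4826
Current forward F = (S − I)·e^(rT) = (124.33 − 3.4826)·e^(0.0742·14/12) = 120.8474 × 1.090424 = 131.7749
Value (long) = (F − K)·e^(−rT) = (131.7749 − 133.18) × 0.917074 = -1.2886
Value = -kr 1.29

-kr 1.29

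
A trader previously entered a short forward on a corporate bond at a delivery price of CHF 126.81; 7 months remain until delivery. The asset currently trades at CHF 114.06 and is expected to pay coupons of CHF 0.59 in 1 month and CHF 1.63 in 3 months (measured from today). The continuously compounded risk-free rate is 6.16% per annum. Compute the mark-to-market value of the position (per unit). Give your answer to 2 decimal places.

CHF 10.47

PV(remaining coupons) I = 0.59·e^(−0.0616·1/12) + 1.63·e^(−0.0616·3/12) = 2.1921
Current forward F = (S − I)·e^(rT) = (114.06 − 2.1921)·e^(0.0616·7/12) = 111.8679 × 1.036587 = 115.9608
Value (long) = (F − K)·e^(−rT) = (115.9608 − 126.81) × 0.964705 = -10.4663
Short position value = −(long value) = CHF 10.47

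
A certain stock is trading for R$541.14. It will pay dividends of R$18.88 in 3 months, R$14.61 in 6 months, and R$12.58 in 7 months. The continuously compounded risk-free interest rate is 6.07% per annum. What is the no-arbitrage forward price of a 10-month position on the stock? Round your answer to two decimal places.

R$521.98

PV(dividends) I = 18.88·e^(−0.0607·3/12) + 14.61·e^(−0.0607·6/12) + 12.58·e^(−0.0607·7/12)
I = 18.5957 + 14.1732 + 12.1424 = 44.9113
F = (S − I)·e^(rT) = (541.14 − 44.9113) · e^(0.0607·10/12)
= 496.2287 · e^0.050583 = 496.2287 × 1.051884 = R$521.98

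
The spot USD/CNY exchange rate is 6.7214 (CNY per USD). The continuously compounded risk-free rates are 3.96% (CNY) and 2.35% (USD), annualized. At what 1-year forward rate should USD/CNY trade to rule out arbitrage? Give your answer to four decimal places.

F = S·e^((r_CNY − r_USD)T) = 6.7214 · e^((0.0396 − 0.0235) × 1)
= 6.7214 · e^0.016100 = 6.7214 × 1.016230
F = 6.8305 CNY per USD

6.8305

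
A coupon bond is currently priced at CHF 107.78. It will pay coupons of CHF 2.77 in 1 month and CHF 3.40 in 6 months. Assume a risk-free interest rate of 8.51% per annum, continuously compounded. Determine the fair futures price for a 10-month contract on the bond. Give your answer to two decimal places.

CHF 109.25

PV(coupons) I = 2.77·e^(−0.0851·1/12) + 3.40·e^(−0.0851·6/12)
I = 2.7504 + 3.2584 = 6.0088
F = (S − I)·e^(rT) = (107.78 − 6.0088) · e^(0.0851·10/12)
= 101.7712 · e^0.070917 = 101.7712 × 1.073492 = CHF 109.25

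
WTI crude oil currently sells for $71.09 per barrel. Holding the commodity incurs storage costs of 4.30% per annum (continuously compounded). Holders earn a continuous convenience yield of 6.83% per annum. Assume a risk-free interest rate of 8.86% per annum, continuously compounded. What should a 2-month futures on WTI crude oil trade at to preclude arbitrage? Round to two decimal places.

$71.84 per barrel

Net carry = r + u − y = 0.0886 + 0.0430 − 0.0683 = 0.0633
F = S·e^((r+u−y)T) = 71.09 · e^(0.0633 × 2/12) = 71.09 · e^0.010550
= 71.09 × 1.010606 = $71.84 per barrel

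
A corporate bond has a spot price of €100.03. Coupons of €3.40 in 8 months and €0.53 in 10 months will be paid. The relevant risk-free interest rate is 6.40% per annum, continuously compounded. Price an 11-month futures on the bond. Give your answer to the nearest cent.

PV(coupons) I = 3.40·e^(−0.0640·8/12) + 0.53·e^(−0.0640·10/12)
I = 3.2580 + 0.5025 = 3.7605
F = (S − I)·e^(rT) = (100.03 − 3.7605) · e^(0.0640·11/12)
= 96.2695 · e^0.058667 = 96.2695 × 1.060422 = €102.09

€102.09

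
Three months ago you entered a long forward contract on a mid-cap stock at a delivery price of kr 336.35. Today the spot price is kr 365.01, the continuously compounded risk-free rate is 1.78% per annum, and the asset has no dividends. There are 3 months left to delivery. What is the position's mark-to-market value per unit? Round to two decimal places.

Current fair forward for the remaining 3 months: F = S·e^(r·T), r = 0.0178
F = 365.01 · e^(0.0178 × 3/12) = 365.01 × 1.004460 = 366.6379
Value of long forward = (F − K)·e^(−rT) = (366.6379 − 336.35) · e^(−0.0178·3/12)
= 30.2879 × 0.995560 = 30.15

kr 30.15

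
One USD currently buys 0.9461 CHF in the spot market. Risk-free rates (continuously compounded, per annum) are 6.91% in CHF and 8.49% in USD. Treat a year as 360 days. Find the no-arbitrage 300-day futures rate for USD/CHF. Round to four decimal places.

0.9337

F = S·e^((r_CHF − r_USD)T) = 0.9461 · e^((0.0691 − 0.0849) × 300/360)
= 0.9461 · e^-0.013167 = 0.9461 × 0.986919
F = 0.9337 CHF per USD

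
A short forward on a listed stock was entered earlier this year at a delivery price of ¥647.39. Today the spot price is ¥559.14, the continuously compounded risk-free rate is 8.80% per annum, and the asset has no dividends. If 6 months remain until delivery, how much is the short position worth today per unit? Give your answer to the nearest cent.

Current fair forward for the remaining 6 months: F = S·e^(r·T), r = 0.0880
F = 559.14 · e^(0.0880 × 6/12) = 559.14 × 1.044982 = 584.2912
Value of long forward = (F − K)·e^(−rT) = (584.2912 − 647.39) · e^(−0.0880·6/12)
= -63.0988 × 0.956954 = -60.38
Short position value = −(long value) = ¥60.38

¥60.38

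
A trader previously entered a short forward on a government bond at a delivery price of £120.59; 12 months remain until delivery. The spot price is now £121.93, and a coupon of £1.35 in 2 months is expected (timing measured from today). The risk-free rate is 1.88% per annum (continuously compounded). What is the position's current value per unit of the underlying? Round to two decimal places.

PV(remaining coupons) I = 1.35·e^(−0.0188·2/12) = 1.3458
Current forward F = (S − I)·e^(rT) = (121.93 − 1.3458)·e^(0.0188·12/12) = 120.5842 × 1.018978 = 122.8726
Value (long) = (F − K)·e^(−rT) = (122.8726 − 120.59) × 0.981376 = 2.2401
Short position value = −(long value) = -£2.24

-£2.24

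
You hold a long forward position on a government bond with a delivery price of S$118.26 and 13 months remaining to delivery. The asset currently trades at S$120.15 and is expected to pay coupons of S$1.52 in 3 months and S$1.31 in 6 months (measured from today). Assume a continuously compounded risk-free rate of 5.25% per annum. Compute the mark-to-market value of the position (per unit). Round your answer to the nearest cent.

PV(remaining coupons) I = 1.52·e^(−0.0525·3/12) + 1.31·e^(−0.0525·6/12) = 2.7762
Current forward F = (S − I)·e^(rT) = (120.15 − 2.7762)·e^(0.0525·13/12) = 117.3738 × 1.058523 = 124.2429
Value (long) = (F − K)·e^(−rT) = (124.2429 − 118.26) × 0.944712 = 5.6521
Value = S$5.65

S$5.65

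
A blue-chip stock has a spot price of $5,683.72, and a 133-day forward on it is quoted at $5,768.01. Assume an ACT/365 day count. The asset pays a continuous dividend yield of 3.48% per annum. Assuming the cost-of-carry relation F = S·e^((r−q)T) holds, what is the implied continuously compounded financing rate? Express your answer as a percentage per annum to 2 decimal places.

7.52%

From F = S·e^((r−q)T): (r − q) = ln(F/S)/T
ln(5768.01/5683.72) = ln(1.014830) = 0.014721
(r − q) = 0.014721 / (133/365) = 0.040400
r = ln(F/S)/T + q = 0.040400 + 0.0348 = 0.075200
r = 7.52%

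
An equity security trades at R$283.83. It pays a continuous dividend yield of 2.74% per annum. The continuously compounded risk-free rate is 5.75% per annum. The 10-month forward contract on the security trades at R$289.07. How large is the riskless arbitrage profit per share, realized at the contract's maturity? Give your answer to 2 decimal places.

Fair forward: F* = S·e^(carry·T), with carry = (r − q) = 0.0575 − 0.0274 = 0.0301
F* = 283.83 · e^(0.0301 × 10/12) = 283.83 · e^0.025083 = 283.83 × 1.025400 = R$291.0393
Market R$289.07 < fair R$291.0393: forward underpriced → reverse cash-and-carry (short spot, go long the forward).
At maturity, profit = |F_mkt − F*| = |289.07 − 291.0393| = R$1.97 per share

R$1.97 per share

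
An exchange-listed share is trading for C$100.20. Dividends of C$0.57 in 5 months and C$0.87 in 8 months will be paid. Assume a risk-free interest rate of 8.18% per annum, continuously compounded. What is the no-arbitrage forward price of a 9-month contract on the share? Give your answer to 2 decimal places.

C$105.08

PV(dividends) I = 0.57·e^(−0.0818·5/12) + 0.87·e^(−0.0818·8/12)
I = 0.5509 + 0.8238 = 1.3747
F = (S − I)·e^(rT) = (100.20 − 1.3747) · e^(0.0818·9/12)
= 98.8253 · e^0.061350 = 98.8253 × 1.063271 = C$105.08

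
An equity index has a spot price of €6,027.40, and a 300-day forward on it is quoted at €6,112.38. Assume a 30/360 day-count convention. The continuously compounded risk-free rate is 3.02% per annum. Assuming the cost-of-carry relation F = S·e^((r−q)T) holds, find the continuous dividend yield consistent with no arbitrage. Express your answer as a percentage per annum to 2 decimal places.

From F = S·e^((r−q)T): (r − q) = ln(F/S)/T
ln(6112.38/6027.40) = ln(1.014099) = 0.014001
(r − q) = 0.014001 / (300/360) = 0.016801
q = r − ln(F/S)/T = 0.0302 − 0.016801 = 0.013399
q = 1.34%

1.34%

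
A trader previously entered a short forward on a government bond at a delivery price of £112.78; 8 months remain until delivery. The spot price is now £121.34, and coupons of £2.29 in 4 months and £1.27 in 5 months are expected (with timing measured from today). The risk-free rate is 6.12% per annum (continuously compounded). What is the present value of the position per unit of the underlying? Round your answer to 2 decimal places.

PV(remaining coupons) I = 2.29·e^(−0.0612·4/12) + 1.27·e^(−0.0612·5/12) = 3.4818
Current forward F = (S − I)·e^(rT) = (121.34 − 3.4818)·e^(0.0612·8/12) = 117.8582 × 1.041644 = 122.7663
Value (long) = (F − K)·e^(−rT) = (122.7663 − 112.78) × 0.960021 = 9.5871
Short position value = −(long value) = -£9.59

-£9.59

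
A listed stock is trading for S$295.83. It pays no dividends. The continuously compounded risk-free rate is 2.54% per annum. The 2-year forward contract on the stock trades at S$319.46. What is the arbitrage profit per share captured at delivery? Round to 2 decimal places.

Fair forward: F* = S·e^(carry·T), with carry = r = 0.0254
F* = 295.83 · e^(0.0254 × 2) = 295.83 · e^0.050800 = 295.83 × 1.052112 = S$311.2463
Market S$319.46 > fair S$311.2463: forward overpriced → cash-and-carry (buy spot, short the forward).
At maturity, profit = |F_mkt − F*| = |319.46 − 311.2463| = S$8.21 per share

S$8.21 per share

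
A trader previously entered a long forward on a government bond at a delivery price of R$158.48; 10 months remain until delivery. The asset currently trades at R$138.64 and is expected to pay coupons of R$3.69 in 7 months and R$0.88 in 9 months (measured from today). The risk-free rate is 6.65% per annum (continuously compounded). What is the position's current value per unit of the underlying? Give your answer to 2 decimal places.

-R$15.68

PV(remaining coupons) I = 3.69·e^(−0.0665·7/12) + 0.88·e^(−0.0665·9/12) = 4.3868
Current forward F = (S − I)·e^(rT) = (138.64 − 4.3868)·e^(0.0665·10/12) = 134.2532 × 1.056981 = 141.9031
Value (long) = (F − K)·e^(−rT) = (141.9031 − 158.48) × 0.946091 = -15.6833
Value = -R$15.68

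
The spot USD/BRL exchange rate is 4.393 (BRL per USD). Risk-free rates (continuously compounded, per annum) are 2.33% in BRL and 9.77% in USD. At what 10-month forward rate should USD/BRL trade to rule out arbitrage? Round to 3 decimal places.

4.129

F = S·e^((r_BRL − r_USD)T) = 4.393 · e^((0.0233 − 0.0977) × 10/12)
= 4.393 · e^-0.062000 = 4.393 × 0.939883
F = 4.129 BRL per USD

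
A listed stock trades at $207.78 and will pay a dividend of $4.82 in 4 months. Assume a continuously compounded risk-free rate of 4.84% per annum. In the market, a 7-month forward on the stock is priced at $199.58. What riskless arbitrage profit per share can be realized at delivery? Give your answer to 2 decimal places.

PV(dividends) I = 4.82·e^(−0.0484·4/12) = 4.7429
Fair forward F* = (S − I)·e^(rT) = (207.78 − 4.7429)·e^0.028233 = 203.0371 × 1.028635 = 208.8511
Market $199.58 < fair 208.8511: forward underpriced → reverse cash-and-carry (short the stock, invest proceeds at r, pay the dividends, go long the forward).
Profit at T = |F_mkt − F*| = |199.58 − 208.8511| = $9.27 per share

$9.27 per share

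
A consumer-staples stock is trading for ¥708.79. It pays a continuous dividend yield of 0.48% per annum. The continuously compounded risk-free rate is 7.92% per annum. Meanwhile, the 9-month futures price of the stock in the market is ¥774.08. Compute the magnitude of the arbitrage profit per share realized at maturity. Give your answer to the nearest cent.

Fair futures: F* = S·e^(carry·T), with carry = (r − q) = 0.0792 − 0.0048 = 0.0744
F* = 708.79 · e^(0.0744 × 9/12) = 708.79 · e^0.055800 = 708.79 × 1.057386 = ¥749.4646
Market ¥774.08 > fair ¥749.4646: forward overpriced → cash-and-carry (buy spot, short the forward).
At maturity, profit = |F_mkt − F*| = |774.08 − 749.4646| = ¥24.62 per share

¥24.62 per share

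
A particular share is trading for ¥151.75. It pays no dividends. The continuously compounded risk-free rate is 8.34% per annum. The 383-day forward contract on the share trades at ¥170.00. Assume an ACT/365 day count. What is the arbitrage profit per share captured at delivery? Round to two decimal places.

Fair forward: F* = S·e^(carry·T), with carry = r = 0.0834
F* = 151.75 · e^(0.0834 × 383/365) = 151.75 · e^0.087513 = 151.75 × 1.091456 = ¥165.6284
Market ¥170.00 > fair ¥165.6284: forward overpriced → cash-and-carry (buy spot, short the forward).
At maturity, profit = |F_mkt − F*| = |170.00 − 165.6284| = ¥4.37 per share

¥4.37 per share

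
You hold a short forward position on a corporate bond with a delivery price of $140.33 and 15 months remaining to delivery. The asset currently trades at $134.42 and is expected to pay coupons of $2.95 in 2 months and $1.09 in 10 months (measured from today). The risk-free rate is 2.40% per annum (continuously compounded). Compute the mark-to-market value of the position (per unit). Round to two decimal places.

$5.77

PV(remaining coupons) I = 2.95·e^(−0.0240·2/12) + 1.09·e^(−0.0240·10/12) = 4.0066
Current forward F = (S − I)·e^(rT) = (134.42 − 4.0066)·e^(0.0240·15/12) = 130.4134 × 1.030455 = 134.3851
Value (long) = (F − K)·e^(−rT) = (134.3851 − 140.33) × 0.970446 = -5.7692
Short position value = −(long value) = $5.77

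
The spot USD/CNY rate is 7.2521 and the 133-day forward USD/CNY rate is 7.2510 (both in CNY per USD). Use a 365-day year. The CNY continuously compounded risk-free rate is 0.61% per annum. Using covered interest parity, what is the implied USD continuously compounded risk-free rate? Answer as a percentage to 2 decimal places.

F = S·e^((r_CNY − r_USD)T) ⇒ r_USD = r_CNY − ln(F/S)/T
ln(7.2510/7.2521) = -0.000152; /(133/365) = -0.000417
r_USD = 0.0061 + 0.000417 = 0.006517
r_USD = 0.65%

0.65%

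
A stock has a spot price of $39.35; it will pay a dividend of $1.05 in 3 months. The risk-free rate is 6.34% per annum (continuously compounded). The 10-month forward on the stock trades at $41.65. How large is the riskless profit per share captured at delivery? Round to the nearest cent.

$1.25 per share

PV(dividends) I = 1.05·e^(−0.0634·3/12) = 1.0335
Fair forward F* = (S − I)·e^(rT) = (39.35 − 1.0335)·e^0.052833 = 38.3165 × 1.054254 = 40.3953
Market $41.65 > fair 40.3953: forward overpriced → cash-and-carry (borrow at r, buy the stock and collect the dividends, short the forward).
Profit at T = |F_mkt − F*| = |41.65 − 40.3953| = $1.25 per share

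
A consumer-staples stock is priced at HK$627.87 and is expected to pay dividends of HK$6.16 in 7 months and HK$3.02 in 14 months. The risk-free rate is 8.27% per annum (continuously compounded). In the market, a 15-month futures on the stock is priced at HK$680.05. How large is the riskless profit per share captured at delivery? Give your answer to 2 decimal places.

PV(dividends) I = 6.16·e^(−0.0827·7/12) + 3.02·e^(−0.0827·14/12) = 8.6121
Fair futures F* = (S − I)·e^(rT) = (627.87 − 8.6121)·e^0.103375 = 619.2579 × 1.108907 = 686.6994
Market HK$680.05 < fair 686.6994: forward underpriced → reverse cash-and-carry (short the stock, invest proceeds at r, pay the dividends, go long the forward).
Profit at T = |F_mkt − F*| = |680.05 − 686.6994| = HK$6.65 per share

HK$6.65 per share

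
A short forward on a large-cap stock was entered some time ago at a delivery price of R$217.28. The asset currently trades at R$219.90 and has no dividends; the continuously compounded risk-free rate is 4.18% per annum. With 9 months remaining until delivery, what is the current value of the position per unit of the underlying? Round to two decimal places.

Current fair forward for the remaining 9 months: F = S·e^(r·T), r = 0.0418
F = 219.90 · e^(0.0418 × 9/12) = 219.90 × 1.031847 = 226.9032
Value of long forward = (F − K)·e^(−rT) = (226.9032 − 217.28) · e^(−0.0418·9/12)
= 9.6232 × 0.969136 = 9.33
Short position value = −(long value) = -R$9.33

-R$9.33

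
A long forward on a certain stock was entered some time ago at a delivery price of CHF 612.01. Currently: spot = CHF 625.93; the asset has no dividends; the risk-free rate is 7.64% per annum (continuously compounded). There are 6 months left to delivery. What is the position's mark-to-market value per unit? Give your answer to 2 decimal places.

Current fair forward for the remaining 6 months: F = S·e^(r·T), r = 0.0764
F = 625.93 · e^(0.0764 × 6/12) = 625.93 × 1.038939 = 650.3031
Value of long forward = (F − K)·e^(−rT) = (650.3031 − 612.01) · e^(−0.0764·6/12)
= 38.2931 × 0.962520 = 36.86

CHF 36.86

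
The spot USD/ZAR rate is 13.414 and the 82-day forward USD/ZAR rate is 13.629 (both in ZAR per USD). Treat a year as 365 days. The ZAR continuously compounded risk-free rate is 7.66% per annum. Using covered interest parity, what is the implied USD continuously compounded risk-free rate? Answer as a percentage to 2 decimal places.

0.58%

F = S·e^((r_ZAR − r_USD)T) ⇒ r_USD = r_ZAR − ln(F/S)/T
ln(13.629/13.414) = 0.015901; /(82/365) = 0.070779
r_USD = 0.0766 − 0.070779 = 0.005821
r_USD = 0.58%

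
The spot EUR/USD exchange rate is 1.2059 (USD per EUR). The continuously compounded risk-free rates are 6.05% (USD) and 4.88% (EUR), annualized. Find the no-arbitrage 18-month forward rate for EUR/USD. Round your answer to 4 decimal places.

F = S·e^((r_USD − r_EUR)T) = 1.2059 · e^((0.0605 − 0.0488) × 18/12)
= 1.2059 · e^0.017550 = 1.2059 × 1.017705
F = 1.2273 USD per EUR

1.2273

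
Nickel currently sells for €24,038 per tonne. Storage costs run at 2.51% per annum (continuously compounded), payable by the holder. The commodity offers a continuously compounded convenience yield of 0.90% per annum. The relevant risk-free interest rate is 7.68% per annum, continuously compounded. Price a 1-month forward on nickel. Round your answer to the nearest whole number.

€24,225 per tonne

Net carry = r + u − y = 0.0768 + 0.0251 − 0.0090 = 0.0929
F = S·e^((r+u−y)T) = 24038 · e^(0.0929 × 1/12) = 24038 · e^0.007742
= 24038 × 1.007772 = €24,225 per tonne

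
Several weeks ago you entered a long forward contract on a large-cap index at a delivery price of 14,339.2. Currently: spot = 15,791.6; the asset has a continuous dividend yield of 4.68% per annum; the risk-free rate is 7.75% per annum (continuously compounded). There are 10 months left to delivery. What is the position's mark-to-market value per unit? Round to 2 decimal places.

1745.18

Current fair forward for the remaining 10 months: F = S·e^((r − q)·T), (r − q) = 0.0775 − 0.0468 = 0.0307
F = 15791.6 · e^(0.0307 × 10/12) = 15791.6 × 1.02591340 = 16200.8140
Value of long forward = (F − K)·e^(−rT) = (16200.8140 − 14339.2) · e^(−0.0775·10/12)
= 1861.6140 × 0.93745799 = 1745.18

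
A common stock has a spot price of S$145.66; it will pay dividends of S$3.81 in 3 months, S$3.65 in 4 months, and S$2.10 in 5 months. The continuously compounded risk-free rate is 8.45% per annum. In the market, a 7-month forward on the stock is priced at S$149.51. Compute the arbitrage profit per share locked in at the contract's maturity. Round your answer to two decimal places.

PV(dividends) I = 3.81·e^(−0.0845·3/12) + 3.65·e^(−0.0845·4/12) + 2.10·e^(−0.0845·5/12) = 9.3063
Fair forward F* = (S − I)·e^(rT) = (145.66 − 9.3063)·e^0.049292 = 136.3537 × 1.050527 = 143.2432
Market S$149.51 > fair 143.2432: forward overpriced → cash-and-carry (borrow at r, buy the stock and collect the dividends, short the forward).
Profit at T = |F_mkt − F*| = |149.51 − 143.2432| = S$6.27 per share

S$6.27 per share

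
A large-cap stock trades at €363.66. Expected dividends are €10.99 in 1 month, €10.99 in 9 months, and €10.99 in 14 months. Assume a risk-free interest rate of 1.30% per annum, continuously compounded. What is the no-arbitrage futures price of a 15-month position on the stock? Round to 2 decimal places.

PV(dividends) I = 10.99·e^(−0.0130·1/12) + 10.99·e^(−0.0130·9/12) + 10.99·e^(−0.0130·14/12)
I = 10.9781 + 10.8834 + 10.8246 = 32.6861
F = (S − I)·e^(rT) = (363.66 − 32.6861) · e^(0.0130·15/12)
= 330.9739 · e^0.016250 = 330.9739 × 1.016383 = €336.40

€336.40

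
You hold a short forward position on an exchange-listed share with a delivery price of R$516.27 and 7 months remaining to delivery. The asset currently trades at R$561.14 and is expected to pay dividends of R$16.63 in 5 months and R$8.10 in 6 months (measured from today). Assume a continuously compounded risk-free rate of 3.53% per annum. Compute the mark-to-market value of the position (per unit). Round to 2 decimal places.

-R$31.05

PV(remaining dividends) I = 16.63·e^(−0.0353·5/12) + 8.10·e^(−0.0353·6/12) = 24.3455
Current forward F = (S − I)·e^(rT) = (561.14 − 24.3455)·e^(0.0353·7/12) = 536.7945 × 1.020805 = 547.9625
Value (long) = (F − K)·e^(−rT) = (547.9625 − 516.27) × 0.979619 = 31.0466
Short position value = −(long value) = -R$31.05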